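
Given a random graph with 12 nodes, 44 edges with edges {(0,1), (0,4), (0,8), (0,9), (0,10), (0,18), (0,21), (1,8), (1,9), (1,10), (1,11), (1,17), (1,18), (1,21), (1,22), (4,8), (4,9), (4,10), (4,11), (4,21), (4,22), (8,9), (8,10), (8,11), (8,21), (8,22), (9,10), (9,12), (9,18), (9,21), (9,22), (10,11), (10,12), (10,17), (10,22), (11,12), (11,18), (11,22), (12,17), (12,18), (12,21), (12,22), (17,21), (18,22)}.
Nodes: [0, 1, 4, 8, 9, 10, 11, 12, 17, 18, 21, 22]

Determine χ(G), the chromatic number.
Clique number ω(G) = 5 (lower bound: χ ≥ ω).
The clique on [0, 1, 8, 9, 10] has size 5, forcing χ ≥ 5, and the coloring below uses 5 colors, so χ(G) = 5.
A valid 5-coloring: color 1: [10, 18, 21]; color 2: [1, 4, 12]; color 3: [9, 11, 17]; color 4: [8]; color 5: [0, 22].

χ(G) = 5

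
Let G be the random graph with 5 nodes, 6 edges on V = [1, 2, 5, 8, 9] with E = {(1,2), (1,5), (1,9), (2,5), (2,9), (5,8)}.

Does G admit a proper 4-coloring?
Yes, G is 4-colorable

A valid 4-coloring: color 1: [2, 8]; color 2: [1]; color 3: [5, 9].
(χ(G) = 3 ≤ 4.)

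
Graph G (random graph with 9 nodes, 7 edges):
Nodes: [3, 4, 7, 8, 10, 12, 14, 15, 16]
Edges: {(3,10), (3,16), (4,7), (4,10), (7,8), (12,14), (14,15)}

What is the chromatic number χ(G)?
Clique number ω(G) = 2 (lower bound: χ ≥ ω).
The graph is bipartite (no odd cycle), so 2 colors suffice: χ(G) = 2.
A valid 2-coloring: color 1: [7, 10, 14, 16]; color 2: [3, 4, 8, 12, 15].

χ(G) = 2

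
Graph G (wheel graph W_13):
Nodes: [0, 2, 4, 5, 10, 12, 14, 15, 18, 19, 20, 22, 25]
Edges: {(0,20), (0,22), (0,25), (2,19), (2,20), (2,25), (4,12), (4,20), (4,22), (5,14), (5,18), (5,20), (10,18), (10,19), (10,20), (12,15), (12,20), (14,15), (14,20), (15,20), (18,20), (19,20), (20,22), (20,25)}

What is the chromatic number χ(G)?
Clique number ω(G) = 3 (lower bound: χ ≥ ω).
The clique on [0, 20, 25] has size 3, forcing χ ≥ 3, and the coloring below uses 3 colors, so χ(G) = 3.
A valid 3-coloring: color 1: [20]; color 2: [12, 14, 18, 19, 22, 25]; color 3: [0, 2, 4, 5, 10, 15].

χ(G) = 3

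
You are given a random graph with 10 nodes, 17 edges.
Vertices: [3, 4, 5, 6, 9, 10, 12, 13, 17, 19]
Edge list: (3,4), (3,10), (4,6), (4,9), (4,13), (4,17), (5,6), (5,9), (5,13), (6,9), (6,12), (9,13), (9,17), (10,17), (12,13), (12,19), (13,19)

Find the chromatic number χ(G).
χ(G) = 3

Clique number ω(G) = 3 (lower bound: χ ≥ ω).
The clique on [4, 9, 17] has size 3, forcing χ ≥ 3, and the coloring below uses 3 colors, so χ(G) = 3.
A valid 3-coloring: color 1: [4, 5, 10, 19]; color 2: [3, 6, 13, 17]; color 3: [9, 12].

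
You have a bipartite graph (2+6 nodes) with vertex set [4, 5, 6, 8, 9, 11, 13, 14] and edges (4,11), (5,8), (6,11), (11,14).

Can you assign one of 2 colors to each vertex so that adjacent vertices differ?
Yes, G is 2-colorable

A valid 2-coloring: color 1: [5, 9, 11, 13]; color 2: [4, 6, 8, 14].
(χ(G) = 2 ≤ 2.)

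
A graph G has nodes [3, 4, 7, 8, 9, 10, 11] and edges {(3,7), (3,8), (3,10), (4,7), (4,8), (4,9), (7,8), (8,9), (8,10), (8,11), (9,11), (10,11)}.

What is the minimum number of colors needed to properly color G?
χ(G) = 3

Clique number ω(G) = 3 (lower bound: χ ≥ ω).
The clique on [8, 9, 11] has size 3, forcing χ ≥ 3, and the coloring below uses 3 colors, so χ(G) = 3.
A valid 3-coloring: color 1: [8]; color 2: [3, 4, 11]; color 3: [7, 9, 10].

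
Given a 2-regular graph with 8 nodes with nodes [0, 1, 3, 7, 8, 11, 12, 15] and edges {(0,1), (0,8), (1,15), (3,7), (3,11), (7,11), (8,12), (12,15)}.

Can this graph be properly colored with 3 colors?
Yes, G is 3-colorable

A valid 3-coloring: color 1: [3, 8, 15]; color 2: [0, 11, 12]; color 3: [1, 7].
(χ(G) = 3 ≤ 3.)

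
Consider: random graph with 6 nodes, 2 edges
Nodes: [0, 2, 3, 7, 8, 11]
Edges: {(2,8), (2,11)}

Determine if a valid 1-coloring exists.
No, G is not 1-colorable

Edge (2,8) forces its endpoints to differ, so 1 color is not enough.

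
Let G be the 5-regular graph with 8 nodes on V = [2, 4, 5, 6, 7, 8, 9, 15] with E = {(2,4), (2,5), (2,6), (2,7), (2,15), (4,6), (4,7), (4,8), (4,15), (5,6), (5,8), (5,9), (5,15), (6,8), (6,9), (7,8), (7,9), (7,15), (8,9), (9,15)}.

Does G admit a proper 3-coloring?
No, G is not 3-colorable

The clique on vertices [5, 6, 8, 9] has size 4 > 3, so it alone needs 4 colors.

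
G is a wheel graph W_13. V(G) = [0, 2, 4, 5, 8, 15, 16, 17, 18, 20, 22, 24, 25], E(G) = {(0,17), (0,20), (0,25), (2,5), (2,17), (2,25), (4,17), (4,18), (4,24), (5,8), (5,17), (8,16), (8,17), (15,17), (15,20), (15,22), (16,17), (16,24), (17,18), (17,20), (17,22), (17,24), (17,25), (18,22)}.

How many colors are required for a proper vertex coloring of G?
Clique number ω(G) = 3 (lower bound: χ ≥ ω).
The clique on [0, 17, 25] has size 3, forcing χ ≥ 3, and the coloring below uses 3 colors, so χ(G) = 3.
A valid 3-coloring: color 1: [17]; color 2: [4, 5, 16, 20, 22, 25]; color 3: [0, 2, 8, 15, 18, 24].

χ(G) = 3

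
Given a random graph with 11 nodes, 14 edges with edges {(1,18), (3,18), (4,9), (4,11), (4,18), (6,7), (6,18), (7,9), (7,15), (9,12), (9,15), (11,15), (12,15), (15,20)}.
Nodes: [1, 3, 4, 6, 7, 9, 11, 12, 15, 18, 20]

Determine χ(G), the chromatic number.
Clique number ω(G) = 3 (lower bound: χ ≥ ω).
The clique on [9, 12, 15] has size 3, forcing χ ≥ 3, and the coloring below uses 3 colors, so χ(G) = 3.
A valid 3-coloring: color 1: [1, 3, 4, 6, 15]; color 2: [9, 11, 18, 20]; color 3: [7, 12].

χ(G) = 3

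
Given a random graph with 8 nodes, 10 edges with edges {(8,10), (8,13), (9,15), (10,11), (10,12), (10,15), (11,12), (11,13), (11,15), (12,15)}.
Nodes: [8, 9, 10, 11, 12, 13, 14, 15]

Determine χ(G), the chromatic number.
Clique number ω(G) = 4 (lower bound: χ ≥ ω).
The clique on [10, 11, 12, 15] has size 4, forcing χ ≥ 4, and the coloring below uses 4 colors, so χ(G) = 4.
A valid 4-coloring: color 1: [8, 9, 11, 14]; color 2: [10, 13]; color 3: [15]; color 4: [12].

χ(G) = 4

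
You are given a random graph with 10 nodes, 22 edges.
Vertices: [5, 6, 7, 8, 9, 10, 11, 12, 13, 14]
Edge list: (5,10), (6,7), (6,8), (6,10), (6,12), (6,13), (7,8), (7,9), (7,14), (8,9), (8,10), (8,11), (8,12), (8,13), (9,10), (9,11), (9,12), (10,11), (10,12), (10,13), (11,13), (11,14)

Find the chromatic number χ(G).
Clique number ω(G) = 4 (lower bound: χ ≥ ω).
Odd cycle [11, 9, 12, 6, 13] needs 3 colors (χ ≥ 3).
Vertex 10 is adjacent to every vertex of [6, 9, 11, 12, 13], which already need 3 colors among themselves, so 10 needs a new color (χ ≥ 4).
Vertex 8 is adjacent to every vertex of [6, 9, 10, 11, 12, 13], which already need 4 colors among themselves, so 8 needs a new color (χ ≥ 5).
The coloring below uses 5 colors, so χ(G) = 5.
A valid 5-coloring: color 1: [7, 10]; color 2: [5, 8, 14]; color 3: [6, 11]; color 4: [9, 13]; color 5: [12].

χ(G) = 5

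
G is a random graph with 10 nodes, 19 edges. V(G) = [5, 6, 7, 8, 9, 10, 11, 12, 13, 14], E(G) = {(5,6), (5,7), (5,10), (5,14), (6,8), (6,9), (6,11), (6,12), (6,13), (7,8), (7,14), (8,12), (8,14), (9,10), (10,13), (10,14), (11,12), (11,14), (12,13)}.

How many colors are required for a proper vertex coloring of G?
χ(G) = 3

Clique number ω(G) = 3 (lower bound: χ ≥ ω).
The clique on [5, 10, 14] has size 3, forcing χ ≥ 3, and the coloring below uses 3 colors, so χ(G) = 3.
A valid 3-coloring: color 1: [6, 14]; color 2: [5, 8, 9, 11, 13]; color 3: [7, 10, 12].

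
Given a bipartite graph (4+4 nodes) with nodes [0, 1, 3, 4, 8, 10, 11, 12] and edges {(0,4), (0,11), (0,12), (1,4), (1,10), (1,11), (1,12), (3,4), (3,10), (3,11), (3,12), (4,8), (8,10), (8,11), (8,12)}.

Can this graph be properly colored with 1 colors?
No, G is not 1-colorable

Edge (0,11) forces its endpoints to differ, so 1 color is not enough.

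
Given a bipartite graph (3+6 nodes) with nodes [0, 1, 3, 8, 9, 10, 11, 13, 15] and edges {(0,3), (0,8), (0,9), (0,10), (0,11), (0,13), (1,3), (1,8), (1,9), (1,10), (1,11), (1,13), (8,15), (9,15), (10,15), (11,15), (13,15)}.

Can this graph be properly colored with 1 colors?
Edge (0,3) forces its endpoints to differ, so 1 color is not enough.

No, G is not 1-colorable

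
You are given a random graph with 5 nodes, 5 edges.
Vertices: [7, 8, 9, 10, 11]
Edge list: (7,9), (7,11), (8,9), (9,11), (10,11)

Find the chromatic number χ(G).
Clique number ω(G) = 3 (lower bound: χ ≥ ω).
The clique on [7, 9, 11] has size 3, forcing χ ≥ 3, and the coloring below uses 3 colors, so χ(G) = 3.
A valid 3-coloring: color 1: [9, 10]; color 2: [8, 11]; color 3: [7].

χ(G) = 3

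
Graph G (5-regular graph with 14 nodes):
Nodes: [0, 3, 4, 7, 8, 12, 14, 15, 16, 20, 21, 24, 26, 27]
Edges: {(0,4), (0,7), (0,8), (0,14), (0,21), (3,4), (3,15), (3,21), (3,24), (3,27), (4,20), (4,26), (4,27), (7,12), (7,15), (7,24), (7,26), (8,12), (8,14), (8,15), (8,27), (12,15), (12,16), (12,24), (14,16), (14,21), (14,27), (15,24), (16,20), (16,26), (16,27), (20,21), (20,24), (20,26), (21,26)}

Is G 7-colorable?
Yes, G is 7-colorable

A valid 7-coloring: color 1: [4, 8, 16, 21, 24]; color 2: [3, 7, 14, 20]; color 3: [0, 15, 26, 27]; color 4: [12].
(χ(G) = 4 ≤ 7.)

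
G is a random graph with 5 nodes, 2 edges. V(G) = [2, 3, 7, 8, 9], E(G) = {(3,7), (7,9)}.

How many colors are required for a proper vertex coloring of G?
Clique number ω(G) = 2 (lower bound: χ ≥ ω).
The graph is bipartite (no odd cycle), so 2 colors suffice: χ(G) = 2.
A valid 2-coloring: color 1: [2, 7, 8]; color 2: [3, 9].

χ(G) = 2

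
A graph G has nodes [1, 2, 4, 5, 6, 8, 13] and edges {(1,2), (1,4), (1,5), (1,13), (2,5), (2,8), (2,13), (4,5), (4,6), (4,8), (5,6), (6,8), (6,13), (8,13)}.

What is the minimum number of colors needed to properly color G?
Clique number ω(G) = 3 (lower bound: χ ≥ ω).
Suppose a proper 3-coloring c exists. The clique [1, 2, 5] takes 3 distinct colors; by symmetry let c(1) = 1, c(2) = 2, c(5) = 3.
- Vertex 4: neighbors [1, 5] already have colors [1, 3] ⇒ c(4) = 2.
- Vertex 6: neighbors [4, 5] already have colors [2, 3] ⇒ c(6) = 1.
- Vertex 8: neighbors [6, 2] already have colors [1, 2] ⇒ c(8) = 3.
- Vertex 13: neighbors [1, 2, 8] already have colors [1, 2, 3] — all 3 colors blocked. Contradiction.
The forced assignments end in a contradiction, so G has no proper 3-coloring (χ ≥ 4).
The coloring below uses 4 colors, so χ(G) = 4.
A valid 4-coloring: color 1: [1, 6]; color 2: [2, 4]; color 3: [5, 13]; color 4: [8].

χ(G) = 4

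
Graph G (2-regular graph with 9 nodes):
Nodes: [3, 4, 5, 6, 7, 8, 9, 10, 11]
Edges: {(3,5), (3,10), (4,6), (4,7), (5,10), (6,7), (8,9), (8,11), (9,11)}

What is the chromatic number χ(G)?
Clique number ω(G) = 3 (lower bound: χ ≥ ω).
The clique on [3, 5, 10] has size 3, forcing χ ≥ 3, and the coloring below uses 3 colors, so χ(G) = 3.
A valid 3-coloring: color 1: [3, 4, 9]; color 2: [5, 6, 11]; color 3: [7, 8, 10].

χ(G) = 3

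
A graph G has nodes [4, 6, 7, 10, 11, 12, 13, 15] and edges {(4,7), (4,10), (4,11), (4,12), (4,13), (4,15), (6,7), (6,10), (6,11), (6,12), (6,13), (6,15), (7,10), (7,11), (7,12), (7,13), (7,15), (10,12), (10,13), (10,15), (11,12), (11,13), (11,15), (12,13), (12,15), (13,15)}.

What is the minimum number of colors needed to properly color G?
Clique number ω(G) = 6 (lower bound: χ ≥ ω).
The clique on [4, 7, 10, 12, 13, 15] has size 6, forcing χ ≥ 6, and the coloring below uses 6 colors, so χ(G) = 6.
A valid 6-coloring: color 1: [7]; color 2: [15]; color 3: [12]; color 4: [13]; color 5: [10, 11]; color 6: [4, 6].

χ(G) = 6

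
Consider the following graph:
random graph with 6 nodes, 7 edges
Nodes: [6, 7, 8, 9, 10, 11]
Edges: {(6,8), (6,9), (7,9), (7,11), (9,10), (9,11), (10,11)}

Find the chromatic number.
χ(G) = 3

Clique number ω(G) = 3 (lower bound: χ ≥ ω).
The clique on [9, 10, 11] has size 3, forcing χ ≥ 3, and the coloring below uses 3 colors, so χ(G) = 3.
A valid 3-coloring: color 1: [8, 9]; color 2: [6, 11]; color 3: [7, 10].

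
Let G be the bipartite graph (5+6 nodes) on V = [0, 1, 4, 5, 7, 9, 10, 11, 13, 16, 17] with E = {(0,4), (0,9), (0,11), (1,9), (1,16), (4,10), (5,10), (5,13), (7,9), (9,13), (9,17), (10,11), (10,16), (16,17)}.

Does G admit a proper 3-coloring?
A valid 3-coloring: color 1: [4, 5, 9, 11, 16]; color 2: [0, 1, 7, 10, 13, 17].
(χ(G) = 2 ≤ 3.)

Yes, G is 3-colorable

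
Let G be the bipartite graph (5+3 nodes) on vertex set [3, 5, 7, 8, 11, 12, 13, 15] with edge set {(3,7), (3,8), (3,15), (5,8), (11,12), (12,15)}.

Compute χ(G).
Clique number ω(G) = 2 (lower bound: χ ≥ ω).
The graph is bipartite (no odd cycle), so 2 colors suffice: χ(G) = 2.
A valid 2-coloring: color 1: [3, 5, 12, 13]; color 2: [7, 8, 11, 15].

χ(G) = 2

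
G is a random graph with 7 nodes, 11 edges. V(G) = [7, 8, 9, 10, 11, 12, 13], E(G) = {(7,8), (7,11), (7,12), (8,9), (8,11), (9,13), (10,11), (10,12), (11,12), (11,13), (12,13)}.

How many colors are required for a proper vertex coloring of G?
χ(G) = 3

Clique number ω(G) = 3 (lower bound: χ ≥ ω).
The clique on [7, 8, 11] has size 3, forcing χ ≥ 3, and the coloring below uses 3 colors, so χ(G) = 3.
A valid 3-coloring: color 1: [9, 11]; color 2: [8, 12]; color 3: [7, 10, 13].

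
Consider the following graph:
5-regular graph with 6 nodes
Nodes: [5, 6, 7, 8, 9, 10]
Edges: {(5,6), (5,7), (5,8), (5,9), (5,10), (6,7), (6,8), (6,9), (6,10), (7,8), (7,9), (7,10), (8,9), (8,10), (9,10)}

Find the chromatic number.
χ(G) = 6

Clique number ω(G) = 6 (lower bound: χ ≥ ω).
The clique on [5, 6, 7, 8, 9, 10] has size 6, forcing χ ≥ 6, and the coloring below uses 6 colors, so χ(G) = 6.
A valid 6-coloring: color 1: [9]; color 2: [8]; color 3: [7]; color 4: [10]; color 5: [6]; color 6: [5].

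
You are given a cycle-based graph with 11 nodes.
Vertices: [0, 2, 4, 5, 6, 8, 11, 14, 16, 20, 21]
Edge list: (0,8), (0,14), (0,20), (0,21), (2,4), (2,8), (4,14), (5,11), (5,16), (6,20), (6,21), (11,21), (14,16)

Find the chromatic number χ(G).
Clique number ω(G) = 2 (lower bound: χ ≥ ω).
Odd cycle [14, 0, 8, 2, 4] needs 3 colors (χ ≥ 3).
The coloring below uses 3 colors, so χ(G) = 3.
A valid 3-coloring: color 1: [0, 4, 6, 11, 16]; color 2: [2, 5, 14, 20, 21]; color 3: [8].

χ(G) = 3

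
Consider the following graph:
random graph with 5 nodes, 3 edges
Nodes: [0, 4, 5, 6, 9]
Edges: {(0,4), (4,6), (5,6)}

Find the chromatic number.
Clique number ω(G) = 2 (lower bound: χ ≥ ω).
The graph is bipartite (no odd cycle), so 2 colors suffice: χ(G) = 2.
A valid 2-coloring: color 1: [4, 5, 9]; color 2: [0, 6].

χ(G) = 2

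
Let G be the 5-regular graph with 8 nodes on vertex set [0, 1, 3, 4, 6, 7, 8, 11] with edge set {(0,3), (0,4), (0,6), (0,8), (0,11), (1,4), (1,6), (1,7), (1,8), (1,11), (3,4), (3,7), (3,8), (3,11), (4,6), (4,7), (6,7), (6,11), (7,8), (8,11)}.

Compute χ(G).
Clique number ω(G) = 4 (lower bound: χ ≥ ω).
The clique on [0, 3, 8, 11] has size 4, forcing χ ≥ 4, and the coloring below uses 4 colors, so χ(G) = 4.
A valid 4-coloring: color 1: [0, 7]; color 2: [6, 8]; color 3: [4, 11]; color 4: [1, 3].

χ(G) = 4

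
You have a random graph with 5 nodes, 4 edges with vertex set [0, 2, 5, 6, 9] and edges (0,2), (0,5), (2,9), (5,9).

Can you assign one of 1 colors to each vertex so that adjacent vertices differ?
Edge (0,2) forces its endpoints to differ, so 1 color is not enough.

No, G is not 1-colorable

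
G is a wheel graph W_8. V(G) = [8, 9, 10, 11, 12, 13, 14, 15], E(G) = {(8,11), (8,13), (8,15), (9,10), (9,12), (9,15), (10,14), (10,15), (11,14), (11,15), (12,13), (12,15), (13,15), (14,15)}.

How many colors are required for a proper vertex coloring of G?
Clique number ω(G) = 3 (lower bound: χ ≥ ω).
Odd cycle [13, 12, 9, 10, 14, 11, 8] needs 3 colors (χ ≥ 3).
Vertex 15 is adjacent to every vertex of [8, 9, 10, 11, 12, 13, 14], which already need 3 colors among themselves, so 15 needs a new color (χ ≥ 4).
The coloring below uses 4 colors, so χ(G) = 4.
A valid 4-coloring: color 1: [15]; color 2: [9, 11, 13]; color 3: [8, 10, 12]; color 4: [14].

χ(G) = 4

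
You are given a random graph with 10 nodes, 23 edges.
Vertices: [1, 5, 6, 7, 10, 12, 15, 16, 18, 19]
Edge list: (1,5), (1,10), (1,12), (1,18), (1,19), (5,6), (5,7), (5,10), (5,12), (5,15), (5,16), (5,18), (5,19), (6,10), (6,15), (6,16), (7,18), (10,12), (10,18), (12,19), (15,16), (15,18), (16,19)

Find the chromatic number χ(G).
χ(G) = 4

Clique number ω(G) = 4 (lower bound: χ ≥ ω).
The clique on [1, 5, 10, 18] has size 4, forcing χ ≥ 4, and the coloring below uses 4 colors, so χ(G) = 4.
A valid 4-coloring: color 1: [5]; color 2: [1, 6, 7]; color 3: [12, 16, 18]; color 4: [10, 15, 19].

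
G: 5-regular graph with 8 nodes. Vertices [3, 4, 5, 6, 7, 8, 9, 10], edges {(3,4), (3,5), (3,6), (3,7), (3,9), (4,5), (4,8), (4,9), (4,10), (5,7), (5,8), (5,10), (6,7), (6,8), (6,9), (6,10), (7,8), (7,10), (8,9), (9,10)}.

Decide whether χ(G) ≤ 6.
A valid 6-coloring: color 1: [5, 6]; color 2: [3, 8, 10]; color 3: [4, 7]; color 4: [9].
(χ(G) = 4 ≤ 6.)

Yes, G is 6-colorable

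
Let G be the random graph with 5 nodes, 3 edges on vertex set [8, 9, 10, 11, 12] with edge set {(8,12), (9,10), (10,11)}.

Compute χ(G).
χ(G) = 2

Clique number ω(G) = 2 (lower bound: χ ≥ ω).
The graph is bipartite (no odd cycle), so 2 colors suffice: χ(G) = 2.
A valid 2-coloring: color 1: [10, 12]; color 2: [8, 9, 11].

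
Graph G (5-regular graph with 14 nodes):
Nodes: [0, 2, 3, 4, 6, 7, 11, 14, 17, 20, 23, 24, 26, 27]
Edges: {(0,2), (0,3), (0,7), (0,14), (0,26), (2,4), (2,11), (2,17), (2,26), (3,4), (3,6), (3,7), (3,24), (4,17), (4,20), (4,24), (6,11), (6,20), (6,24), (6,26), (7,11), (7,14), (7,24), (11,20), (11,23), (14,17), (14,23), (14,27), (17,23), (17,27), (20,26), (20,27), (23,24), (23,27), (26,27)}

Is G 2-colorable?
The clique on vertices [14, 17, 23, 27] has size 4 > 2, so it alone needs 4 colors.

No, G is not 2-colorable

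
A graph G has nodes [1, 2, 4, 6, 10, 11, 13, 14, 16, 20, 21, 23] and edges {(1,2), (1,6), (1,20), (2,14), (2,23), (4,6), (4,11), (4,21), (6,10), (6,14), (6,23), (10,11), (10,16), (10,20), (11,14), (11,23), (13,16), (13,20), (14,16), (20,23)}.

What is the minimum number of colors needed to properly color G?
χ(G) = 2

Clique number ω(G) = 2 (lower bound: χ ≥ ω).
The graph is bipartite (no odd cycle), so 2 colors suffice: χ(G) = 2.
A valid 2-coloring: color 1: [2, 6, 11, 16, 20, 21]; color 2: [1, 4, 10, 13, 14, 23].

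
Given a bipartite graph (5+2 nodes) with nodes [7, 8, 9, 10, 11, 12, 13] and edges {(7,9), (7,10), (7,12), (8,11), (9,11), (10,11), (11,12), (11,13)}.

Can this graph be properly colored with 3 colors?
A valid 3-coloring: color 1: [7, 11]; color 2: [8, 9, 10, 12, 13].
(χ(G) = 2 ≤ 3.)

Yes, G is 3-colorable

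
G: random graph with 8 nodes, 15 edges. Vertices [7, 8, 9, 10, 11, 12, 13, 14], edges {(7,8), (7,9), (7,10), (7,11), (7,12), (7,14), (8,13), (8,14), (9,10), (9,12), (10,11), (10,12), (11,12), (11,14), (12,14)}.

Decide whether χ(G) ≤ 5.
A valid 5-coloring: color 1: [7, 13]; color 2: [8, 12]; color 3: [10, 14]; color 4: [9, 11].
(χ(G) = 4 ≤ 5.)

Yes, G is 5-colorable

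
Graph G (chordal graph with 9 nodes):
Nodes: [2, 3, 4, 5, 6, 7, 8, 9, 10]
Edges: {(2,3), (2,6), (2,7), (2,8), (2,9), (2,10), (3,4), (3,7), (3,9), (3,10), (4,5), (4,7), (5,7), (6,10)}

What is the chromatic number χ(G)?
χ(G) = 3

Clique number ω(G) = 3 (lower bound: χ ≥ ω).
The clique on [2, 3, 9] has size 3, forcing χ ≥ 3, and the coloring below uses 3 colors, so χ(G) = 3.
A valid 3-coloring: color 1: [2, 4]; color 2: [3, 5, 6, 8]; color 3: [7, 9, 10].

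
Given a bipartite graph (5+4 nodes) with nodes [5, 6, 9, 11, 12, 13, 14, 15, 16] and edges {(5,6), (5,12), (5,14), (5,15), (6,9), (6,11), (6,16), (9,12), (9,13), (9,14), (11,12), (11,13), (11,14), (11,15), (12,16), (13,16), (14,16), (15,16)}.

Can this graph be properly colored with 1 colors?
Edge (6,16) forces its endpoints to differ, so 1 color is not enough.

No, G is not 1-colorable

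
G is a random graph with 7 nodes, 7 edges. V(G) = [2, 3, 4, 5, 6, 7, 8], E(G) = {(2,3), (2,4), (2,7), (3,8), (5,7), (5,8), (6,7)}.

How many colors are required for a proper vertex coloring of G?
Clique number ω(G) = 2 (lower bound: χ ≥ ω).
Odd cycle [8, 3, 2, 7, 5] needs 3 colors (χ ≥ 3).
The coloring below uses 3 colors, so χ(G) = 3.
A valid 3-coloring: color 1: [4, 7, 8]; color 2: [2, 5, 6]; color 3: [3].

χ(G) = 3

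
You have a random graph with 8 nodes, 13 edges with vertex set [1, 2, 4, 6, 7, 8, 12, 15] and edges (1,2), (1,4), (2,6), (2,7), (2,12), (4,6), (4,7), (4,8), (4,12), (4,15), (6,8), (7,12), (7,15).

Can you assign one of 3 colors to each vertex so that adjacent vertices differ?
Yes, G is 3-colorable

A valid 3-coloring: color 1: [2, 4]; color 2: [1, 7, 8]; color 3: [6, 12, 15].
(χ(G) = 3 ≤ 3.)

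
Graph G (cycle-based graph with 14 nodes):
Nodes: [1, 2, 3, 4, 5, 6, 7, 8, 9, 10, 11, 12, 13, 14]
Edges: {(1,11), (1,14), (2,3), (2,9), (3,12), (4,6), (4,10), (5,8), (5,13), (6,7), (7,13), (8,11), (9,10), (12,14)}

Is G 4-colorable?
Yes, G is 4-colorable

A valid 4-coloring: color 1: [3, 4, 5, 7, 9, 11, 14]; color 2: [1, 2, 6, 8, 10, 12, 13].
(χ(G) = 2 ≤ 4.)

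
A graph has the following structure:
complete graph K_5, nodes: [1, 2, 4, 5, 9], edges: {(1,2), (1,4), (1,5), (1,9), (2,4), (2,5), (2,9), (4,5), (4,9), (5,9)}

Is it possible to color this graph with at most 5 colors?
A valid 5-coloring: color 1: [2]; color 2: [5]; color 3: [4]; color 4: [1]; color 5: [9].
(χ(G) = 5 ≤ 5.)

Yes, G is 5-colorable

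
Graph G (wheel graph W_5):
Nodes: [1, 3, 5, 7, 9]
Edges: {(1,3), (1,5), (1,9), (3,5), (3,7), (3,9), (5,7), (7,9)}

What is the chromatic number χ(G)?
χ(G) = 3

Clique number ω(G) = 3 (lower bound: χ ≥ ω).
The clique on [1, 3, 9] has size 3, forcing χ ≥ 3, and the coloring below uses 3 colors, so χ(G) = 3.
A valid 3-coloring: color 1: [3]; color 2: [5, 9]; color 3: [1, 7].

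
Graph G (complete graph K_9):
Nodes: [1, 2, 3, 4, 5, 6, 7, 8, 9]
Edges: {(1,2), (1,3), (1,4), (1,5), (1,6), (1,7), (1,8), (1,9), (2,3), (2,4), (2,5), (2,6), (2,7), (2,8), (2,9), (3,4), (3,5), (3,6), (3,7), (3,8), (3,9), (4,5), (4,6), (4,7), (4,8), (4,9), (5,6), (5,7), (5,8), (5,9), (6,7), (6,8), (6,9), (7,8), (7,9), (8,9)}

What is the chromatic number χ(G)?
χ(G) = 9

Clique number ω(G) = 9 (lower bound: χ ≥ ω).
The clique on [1, 2, 3, 4, 5, 6, 7, 8, 9] has size 9, forcing χ ≥ 9, and the coloring below uses 9 colors, so χ(G) = 9.
A valid 9-coloring: color 1: [7]; color 2: [6]; color 3: [2]; color 4: [5]; color 5: [8]; color 6: [4]; color 7: [9]; color 8: [3]; color 9: [1].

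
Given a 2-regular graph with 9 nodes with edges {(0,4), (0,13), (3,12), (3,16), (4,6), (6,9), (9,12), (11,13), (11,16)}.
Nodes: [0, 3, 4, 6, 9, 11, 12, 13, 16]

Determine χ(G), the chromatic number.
χ(G) = 3

Clique number ω(G) = 2 (lower bound: χ ≥ ω).
Odd cycle [13, 0, 4, 6, 9, 12, 3, 16, 11] needs 3 colors (χ ≥ 3).
The coloring below uses 3 colors, so χ(G) = 3.
A valid 3-coloring: color 1: [6, 12, 13, 16]; color 2: [0, 3, 9, 11]; color 3: [4].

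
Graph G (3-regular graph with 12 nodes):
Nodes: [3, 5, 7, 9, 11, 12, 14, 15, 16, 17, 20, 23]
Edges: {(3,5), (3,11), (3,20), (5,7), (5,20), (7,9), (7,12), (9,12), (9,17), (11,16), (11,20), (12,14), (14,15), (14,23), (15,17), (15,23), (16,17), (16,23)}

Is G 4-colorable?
Yes, G is 4-colorable

A valid 4-coloring: color 1: [5, 11, 12, 17, 23]; color 2: [7, 14, 16, 20]; color 3: [3, 9, 15].
(χ(G) = 3 ≤ 4.)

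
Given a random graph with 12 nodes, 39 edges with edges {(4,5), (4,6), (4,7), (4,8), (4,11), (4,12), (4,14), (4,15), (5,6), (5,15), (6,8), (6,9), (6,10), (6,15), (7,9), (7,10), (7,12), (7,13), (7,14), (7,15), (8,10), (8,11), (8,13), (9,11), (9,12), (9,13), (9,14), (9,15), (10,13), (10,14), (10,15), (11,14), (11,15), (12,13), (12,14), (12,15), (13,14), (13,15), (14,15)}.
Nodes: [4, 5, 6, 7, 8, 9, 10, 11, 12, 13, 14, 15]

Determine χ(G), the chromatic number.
Clique number ω(G) = 6 (lower bound: χ ≥ ω).
The clique on [7, 9, 12, 13, 14, 15] has size 6, forcing χ ≥ 6, and the coloring below uses 6 colors, so χ(G) = 6.
A valid 6-coloring: color 1: [8, 15]; color 2: [6, 14]; color 3: [4, 13]; color 4: [5, 7, 11]; color 5: [10, 12]; color 6: [9].

χ(G) = 6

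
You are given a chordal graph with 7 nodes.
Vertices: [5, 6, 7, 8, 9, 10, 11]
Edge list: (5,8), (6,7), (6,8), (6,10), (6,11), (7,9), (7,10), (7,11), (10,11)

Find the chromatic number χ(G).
Clique number ω(G) = 4 (lower bound: χ ≥ ω).
The clique on [6, 7, 10, 11] has size 4, forcing χ ≥ 4, and the coloring below uses 4 colors, so χ(G) = 4.
A valid 4-coloring: color 1: [7, 8]; color 2: [5, 6, 9]; color 3: [10]; color 4: [11].

χ(G) = 4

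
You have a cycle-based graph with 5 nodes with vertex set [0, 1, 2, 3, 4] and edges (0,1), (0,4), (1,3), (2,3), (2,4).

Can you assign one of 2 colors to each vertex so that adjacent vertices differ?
No, G is not 2-colorable

Odd cycle [3, 2, 4, 0, 1] needs 3 colors (χ ≥ 3).
Hence χ(G) ≥ 3 > 2, so no proper 2-coloring exists.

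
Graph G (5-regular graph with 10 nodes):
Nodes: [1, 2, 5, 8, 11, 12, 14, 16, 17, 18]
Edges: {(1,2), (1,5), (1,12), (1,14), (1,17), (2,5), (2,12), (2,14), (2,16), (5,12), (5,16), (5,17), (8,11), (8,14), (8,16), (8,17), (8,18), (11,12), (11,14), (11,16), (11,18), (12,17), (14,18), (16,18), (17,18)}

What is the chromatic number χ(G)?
χ(G) = 4

Clique number ω(G) = 4 (lower bound: χ ≥ ω).
The clique on [1, 5, 12, 17] has size 4, forcing χ ≥ 4, and the coloring below uses 4 colors, so χ(G) = 4.
A valid 4-coloring: color 1: [2, 11, 17]; color 2: [1, 18]; color 3: [5, 8]; color 4: [12, 14, 16].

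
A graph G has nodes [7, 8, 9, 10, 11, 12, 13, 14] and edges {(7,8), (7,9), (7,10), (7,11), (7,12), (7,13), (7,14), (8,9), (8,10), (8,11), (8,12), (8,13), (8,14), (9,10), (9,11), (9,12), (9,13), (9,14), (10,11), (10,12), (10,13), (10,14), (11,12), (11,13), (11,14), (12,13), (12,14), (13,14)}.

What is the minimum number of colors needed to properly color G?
χ(G) = 8

Clique number ω(G) = 8 (lower bound: χ ≥ ω).
The clique on [7, 8, 9, 10, 11, 12, 13, 14] has size 8, forcing χ ≥ 8, and the coloring below uses 8 colors, so χ(G) = 8.
A valid 8-coloring: color 1: [11]; color 2: [14]; color 3: [9]; color 4: [13]; color 5: [10]; color 6: [8]; color 7: [7]; color 8: [12].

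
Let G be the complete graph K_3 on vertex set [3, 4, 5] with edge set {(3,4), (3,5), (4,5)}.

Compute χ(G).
χ(G) = 3

Clique number ω(G) = 3 (lower bound: χ ≥ ω).
The clique on [3, 4, 5] has size 3, forcing χ ≥ 3, and the coloring below uses 3 colors, so χ(G) = 3.
A valid 3-coloring: color 1: [4]; color 2: [3]; color 3: [5].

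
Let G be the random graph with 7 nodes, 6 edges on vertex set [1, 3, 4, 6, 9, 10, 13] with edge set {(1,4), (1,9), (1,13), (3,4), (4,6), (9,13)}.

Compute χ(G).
χ(G) = 3

Clique number ω(G) = 3 (lower bound: χ ≥ ω).
The clique on [1, 9, 13] has size 3, forcing χ ≥ 3, and the coloring below uses 3 colors, so χ(G) = 3.
A valid 3-coloring: color 1: [4, 9, 10]; color 2: [1, 3, 6]; color 3: [13].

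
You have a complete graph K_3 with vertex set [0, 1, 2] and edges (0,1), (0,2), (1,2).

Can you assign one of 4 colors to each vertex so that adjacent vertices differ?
A valid 4-coloring: color 1: [0]; color 2: [1]; color 3: [2].
(χ(G) = 3 ≤ 4.)

Yes, G is 4-colorable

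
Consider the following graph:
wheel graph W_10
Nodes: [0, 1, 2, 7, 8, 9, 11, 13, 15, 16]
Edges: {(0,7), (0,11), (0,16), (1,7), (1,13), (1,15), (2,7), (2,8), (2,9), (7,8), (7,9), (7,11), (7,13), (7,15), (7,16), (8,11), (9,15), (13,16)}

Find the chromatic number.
χ(G) = 4

Clique number ω(G) = 3 (lower bound: χ ≥ ω).
Odd cycle [8, 11, 0, 16, 13, 1, 15, 9, 2] needs 3 colors (χ ≥ 3).
Vertex 7 is adjacent to every vertex of [0, 1, 2, 8, 9, 11, 13, 15, 16], which already need 3 colors among themselves, so 7 needs a new color (χ ≥ 4).
The coloring below uses 4 colors, so χ(G) = 4.
A valid 4-coloring: color 1: [7]; color 2: [0, 8, 9, 13]; color 3: [1, 2, 11, 16]; color 4: [15].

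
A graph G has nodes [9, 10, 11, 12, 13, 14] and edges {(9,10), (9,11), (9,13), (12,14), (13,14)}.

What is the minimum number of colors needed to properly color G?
χ(G) = 2

Clique number ω(G) = 2 (lower bound: χ ≥ ω).
The graph is bipartite (no odd cycle), so 2 colors suffice: χ(G) = 2.
A valid 2-coloring: color 1: [9, 14]; color 2: [10, 11, 12, 13].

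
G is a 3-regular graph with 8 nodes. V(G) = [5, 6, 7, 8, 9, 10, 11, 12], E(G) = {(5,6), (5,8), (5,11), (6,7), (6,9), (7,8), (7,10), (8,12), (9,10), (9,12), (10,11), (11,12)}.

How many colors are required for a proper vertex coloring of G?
Clique number ω(G) = 2 (lower bound: χ ≥ ω).
Odd cycle [11, 10, 7, 6, 5] needs 3 colors (χ ≥ 3).
The coloring below uses 3 colors, so χ(G) = 3.
A valid 3-coloring: color 1: [6, 8, 11]; color 2: [5, 7, 9]; color 3: [10, 12].

χ(G) = 3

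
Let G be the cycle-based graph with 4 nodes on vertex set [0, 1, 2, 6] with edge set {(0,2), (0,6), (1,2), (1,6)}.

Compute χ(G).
Clique number ω(G) = 2 (lower bound: χ ≥ ω).
The graph is bipartite (no odd cycle), so 2 colors suffice: χ(G) = 2.
A valid 2-coloring: color 1: [0, 1]; color 2: [2, 6].

χ(G) = 2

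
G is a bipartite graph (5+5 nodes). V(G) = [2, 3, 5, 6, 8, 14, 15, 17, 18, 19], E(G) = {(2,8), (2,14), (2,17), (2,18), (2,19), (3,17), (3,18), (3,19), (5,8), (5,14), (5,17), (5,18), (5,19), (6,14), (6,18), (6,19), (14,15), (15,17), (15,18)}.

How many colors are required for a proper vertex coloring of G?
χ(G) = 2

Clique number ω(G) = 2 (lower bound: χ ≥ ω).
The graph is bipartite (no odd cycle), so 2 colors suffice: χ(G) = 2.
A valid 2-coloring: color 1: [8, 14, 17, 18, 19]; color 2: [2, 3, 5, 6, 15].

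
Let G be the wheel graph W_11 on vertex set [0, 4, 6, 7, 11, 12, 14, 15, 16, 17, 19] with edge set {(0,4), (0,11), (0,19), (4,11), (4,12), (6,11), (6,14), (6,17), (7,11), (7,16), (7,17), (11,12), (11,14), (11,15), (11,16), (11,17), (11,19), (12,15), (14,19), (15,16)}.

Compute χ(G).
χ(G) = 3

Clique number ω(G) = 3 (lower bound: χ ≥ ω).
The clique on [0, 11, 19] has size 3, forcing χ ≥ 3, and the coloring below uses 3 colors, so χ(G) = 3.
A valid 3-coloring: color 1: [11]; color 2: [4, 6, 7, 15, 19]; color 3: [0, 12, 14, 16, 17].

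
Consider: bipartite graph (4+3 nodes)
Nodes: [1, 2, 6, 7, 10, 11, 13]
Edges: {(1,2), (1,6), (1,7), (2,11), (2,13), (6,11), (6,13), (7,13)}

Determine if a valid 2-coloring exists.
Yes, G is 2-colorable

A valid 2-coloring: color 1: [1, 10, 11, 13]; color 2: [2, 6, 7].
(χ(G) = 2 ≤ 2.)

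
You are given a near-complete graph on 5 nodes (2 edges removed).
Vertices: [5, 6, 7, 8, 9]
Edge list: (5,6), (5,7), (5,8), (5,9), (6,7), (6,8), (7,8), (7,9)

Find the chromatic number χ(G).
Clique number ω(G) = 4 (lower bound: χ ≥ ω).
The clique on [5, 6, 7, 8] has size 4, forcing χ ≥ 4, and the coloring below uses 4 colors, so χ(G) = 4.
A valid 4-coloring: color 1: [5]; color 2: [7]; color 3: [8, 9]; color 4: [6].

χ(G) = 4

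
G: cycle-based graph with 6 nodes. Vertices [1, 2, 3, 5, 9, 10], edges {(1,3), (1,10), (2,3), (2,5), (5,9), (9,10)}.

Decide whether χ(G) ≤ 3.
A valid 3-coloring: color 1: [3, 5, 10]; color 2: [1, 2, 9].
(χ(G) = 2 ≤ 3.)

Yes, G is 3-colorable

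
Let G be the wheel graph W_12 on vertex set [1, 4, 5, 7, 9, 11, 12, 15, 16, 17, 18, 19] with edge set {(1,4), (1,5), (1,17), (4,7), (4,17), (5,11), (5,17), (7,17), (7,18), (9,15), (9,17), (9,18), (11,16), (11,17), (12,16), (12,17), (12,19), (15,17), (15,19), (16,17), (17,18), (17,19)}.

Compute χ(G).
Clique number ω(G) = 3 (lower bound: χ ≥ ω).
Odd cycle [15, 19, 12, 16, 11, 5, 1, 4, 7, 18, 9] needs 3 colors (χ ≥ 3).
Vertex 17 is adjacent to every vertex of [1, 4, 5, 7, 9, 11, 12, 15, 16, 18, 19], which already need 3 colors among themselves, so 17 needs a new color (χ ≥ 4).
The coloring below uses 4 colors, so χ(G) = 4.
A valid 4-coloring: color 1: [17]; color 2: [1, 11, 12, 15, 18]; color 3: [4, 5, 9, 16, 19]; color 4: [7].

χ(G) = 4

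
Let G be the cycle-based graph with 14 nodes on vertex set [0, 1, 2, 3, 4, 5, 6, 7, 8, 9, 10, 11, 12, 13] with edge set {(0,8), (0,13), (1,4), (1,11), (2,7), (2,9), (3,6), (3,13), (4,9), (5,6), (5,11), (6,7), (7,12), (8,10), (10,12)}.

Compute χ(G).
χ(G) = 2

Clique number ω(G) = 2 (lower bound: χ ≥ ω).
The graph is bipartite (no odd cycle), so 2 colors suffice: χ(G) = 2.
A valid 2-coloring: color 1: [0, 1, 3, 5, 7, 9, 10]; color 2: [2, 4, 6, 8, 11, 12, 13].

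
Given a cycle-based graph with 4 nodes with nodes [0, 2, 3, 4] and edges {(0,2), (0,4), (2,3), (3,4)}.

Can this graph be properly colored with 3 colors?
A valid 3-coloring: color 1: [0, 3]; color 2: [2, 4].
(χ(G) = 2 ≤ 3.)

Yes, G is 3-colorable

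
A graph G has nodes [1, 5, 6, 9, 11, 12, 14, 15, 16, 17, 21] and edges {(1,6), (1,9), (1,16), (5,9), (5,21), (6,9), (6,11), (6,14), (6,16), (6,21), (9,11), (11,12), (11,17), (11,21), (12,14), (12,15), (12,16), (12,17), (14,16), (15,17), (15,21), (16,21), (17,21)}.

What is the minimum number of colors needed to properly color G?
χ(G) = 4

Clique number ω(G) = 3 (lower bound: χ ≥ ω).
Odd cycle [9, 1, 16, 21, 11] needs 3 colors (χ ≥ 3).
Vertex 6 is adjacent to every vertex of [1, 9, 11, 16, 21], which already need 3 colors among themselves, so 6 needs a new color (χ ≥ 4).
The coloring below uses 4 colors, so χ(G) = 4.
A valid 4-coloring: color 1: [9, 12, 21]; color 2: [5, 6, 17]; color 3: [11, 15, 16]; color 4: [1, 14].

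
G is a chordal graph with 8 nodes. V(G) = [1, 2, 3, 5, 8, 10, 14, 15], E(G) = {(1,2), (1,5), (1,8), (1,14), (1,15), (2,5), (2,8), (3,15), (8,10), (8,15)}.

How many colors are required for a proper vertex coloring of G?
χ(G) = 3

Clique number ω(G) = 3 (lower bound: χ ≥ ω).
The clique on [1, 2, 8] has size 3, forcing χ ≥ 3, and the coloring below uses 3 colors, so χ(G) = 3.
A valid 3-coloring: color 1: [1, 3, 10]; color 2: [5, 8, 14]; color 3: [2, 15].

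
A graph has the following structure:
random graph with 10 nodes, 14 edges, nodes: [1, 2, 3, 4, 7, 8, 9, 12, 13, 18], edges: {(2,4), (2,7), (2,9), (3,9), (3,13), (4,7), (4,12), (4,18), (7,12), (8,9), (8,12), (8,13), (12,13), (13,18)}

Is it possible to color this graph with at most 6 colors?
A valid 6-coloring: color 1: [1, 2, 3, 12, 18]; color 2: [4, 9, 13]; color 3: [7, 8].
(χ(G) = 3 ≤ 6.)

Yes, G is 6-colorable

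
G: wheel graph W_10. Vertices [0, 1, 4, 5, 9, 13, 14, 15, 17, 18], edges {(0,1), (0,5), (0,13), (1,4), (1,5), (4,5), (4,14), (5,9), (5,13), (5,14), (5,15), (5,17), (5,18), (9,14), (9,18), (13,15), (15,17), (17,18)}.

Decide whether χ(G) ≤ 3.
Odd cycle [18, 9, 14, 4, 1, 0, 13, 15, 17] needs 3 colors (χ ≥ 3).
Vertex 5 is adjacent to every vertex of [0, 1, 4, 9, 13, 14, 15, 17, 18], which already need 3 colors among themselves, so 5 needs a new color (χ ≥ 4).
Hence χ(G) ≥ 4 > 3, so no proper 3-coloring exists.

No, G is not 3-colorable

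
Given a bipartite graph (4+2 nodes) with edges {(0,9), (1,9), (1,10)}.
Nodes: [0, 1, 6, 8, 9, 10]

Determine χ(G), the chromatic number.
Clique number ω(G) = 2 (lower bound: χ ≥ ω).
The graph is bipartite (no odd cycle), so 2 colors suffice: χ(G) = 2.
A valid 2-coloring: color 1: [6, 8, 9, 10]; color 2: [0, 1].

χ(G) = 2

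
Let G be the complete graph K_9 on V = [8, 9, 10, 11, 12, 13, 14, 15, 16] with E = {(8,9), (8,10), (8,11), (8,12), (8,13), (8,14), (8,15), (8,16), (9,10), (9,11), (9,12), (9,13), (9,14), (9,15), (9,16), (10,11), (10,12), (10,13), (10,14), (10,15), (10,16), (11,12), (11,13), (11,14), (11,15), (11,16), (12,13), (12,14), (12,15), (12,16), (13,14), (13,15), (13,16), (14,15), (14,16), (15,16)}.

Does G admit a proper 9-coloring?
Yes, G is 9-colorable

A valid 9-coloring: color 1: [10]; color 2: [11]; color 3: [12]; color 4: [15]; color 5: [13]; color 6: [9]; color 7: [16]; color 8: [14]; color 9: [8].
(χ(G) = 9 ≤ 9.)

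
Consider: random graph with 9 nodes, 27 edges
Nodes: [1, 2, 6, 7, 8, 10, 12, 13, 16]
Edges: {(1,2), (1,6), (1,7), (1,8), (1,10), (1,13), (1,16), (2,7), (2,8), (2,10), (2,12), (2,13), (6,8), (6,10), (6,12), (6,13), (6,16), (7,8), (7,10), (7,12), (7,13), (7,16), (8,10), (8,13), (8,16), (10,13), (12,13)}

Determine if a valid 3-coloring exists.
The clique on vertices [1, 2, 7, 8, 10, 13] has size 6 > 3, so it alone needs 6 colors.

No, G is not 3-colorable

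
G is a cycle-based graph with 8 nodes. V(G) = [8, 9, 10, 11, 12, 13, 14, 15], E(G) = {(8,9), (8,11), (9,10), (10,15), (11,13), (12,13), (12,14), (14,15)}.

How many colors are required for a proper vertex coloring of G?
χ(G) = 2

Clique number ω(G) = 2 (lower bound: χ ≥ ω).
The graph is bipartite (no odd cycle), so 2 colors suffice: χ(G) = 2.
A valid 2-coloring: color 1: [8, 10, 13, 14]; color 2: [9, 11, 12, 15].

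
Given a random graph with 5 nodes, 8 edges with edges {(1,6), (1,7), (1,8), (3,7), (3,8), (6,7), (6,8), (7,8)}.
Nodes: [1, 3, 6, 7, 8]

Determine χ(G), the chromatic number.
Clique number ω(G) = 4 (lower bound: χ ≥ ω).
The clique on [1, 6, 7, 8] has size 4, forcing χ ≥ 4, and the coloring below uses 4 colors, so χ(G) = 4.
A valid 4-coloring: color 1: [8]; color 2: [7]; color 3: [3, 6]; color 4: [1].

χ(G) = 4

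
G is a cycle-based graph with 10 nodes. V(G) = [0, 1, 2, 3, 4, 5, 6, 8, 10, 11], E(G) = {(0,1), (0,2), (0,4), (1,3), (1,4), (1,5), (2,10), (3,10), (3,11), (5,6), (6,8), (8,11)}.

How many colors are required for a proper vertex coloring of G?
Clique number ω(G) = 3 (lower bound: χ ≥ ω).
The clique on [0, 1, 4] has size 3, forcing χ ≥ 3, and the coloring below uses 3 colors, so χ(G) = 3.
A valid 3-coloring: color 1: [1, 2, 6, 11]; color 2: [0, 3, 5, 8]; color 3: [4, 10].

χ(G) = 3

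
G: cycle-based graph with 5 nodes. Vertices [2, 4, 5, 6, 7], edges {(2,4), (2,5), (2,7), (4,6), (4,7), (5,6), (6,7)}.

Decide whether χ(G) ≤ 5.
Yes, G is 5-colorable

A valid 5-coloring: color 1: [2, 6]; color 2: [5, 7]; color 3: [4].
(χ(G) = 3 ≤ 5.)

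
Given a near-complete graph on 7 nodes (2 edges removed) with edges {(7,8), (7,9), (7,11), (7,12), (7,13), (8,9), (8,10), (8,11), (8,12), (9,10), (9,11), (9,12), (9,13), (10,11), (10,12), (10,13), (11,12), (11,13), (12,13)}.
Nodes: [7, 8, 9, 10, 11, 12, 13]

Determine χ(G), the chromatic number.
Clique number ω(G) = 5 (lower bound: χ ≥ ω).
The clique on [8, 9, 10, 11, 12] has size 5, forcing χ ≥ 5, and the coloring below uses 5 colors, so χ(G) = 5.
A valid 5-coloring: color 1: [9]; color 2: [12]; color 3: [11]; color 4: [8, 13]; color 5: [7, 10].

χ(G) = 5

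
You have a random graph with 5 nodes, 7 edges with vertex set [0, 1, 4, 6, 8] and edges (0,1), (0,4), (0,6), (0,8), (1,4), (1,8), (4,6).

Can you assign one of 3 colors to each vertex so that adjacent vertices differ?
Yes, G is 3-colorable

A valid 3-coloring: color 1: [0]; color 2: [4, 8]; color 3: [1, 6].
(χ(G) = 3 ≤ 3.)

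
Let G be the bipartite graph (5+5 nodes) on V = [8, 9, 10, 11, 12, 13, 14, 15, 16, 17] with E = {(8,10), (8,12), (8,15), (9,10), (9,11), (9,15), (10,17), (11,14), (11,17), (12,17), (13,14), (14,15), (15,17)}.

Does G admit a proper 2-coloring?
Yes, G is 2-colorable

A valid 2-coloring: color 1: [8, 9, 14, 16, 17]; color 2: [10, 11, 12, 13, 15].
(χ(G) = 2 ≤ 2.)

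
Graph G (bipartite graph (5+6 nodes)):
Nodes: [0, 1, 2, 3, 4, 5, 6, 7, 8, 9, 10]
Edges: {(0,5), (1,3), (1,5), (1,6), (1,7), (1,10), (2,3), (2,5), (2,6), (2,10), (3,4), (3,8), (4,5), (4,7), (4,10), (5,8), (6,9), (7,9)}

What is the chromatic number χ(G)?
χ(G) = 2

Clique number ω(G) = 2 (lower bound: χ ≥ ω).
The graph is bipartite (no odd cycle), so 2 colors suffice: χ(G) = 2.
A valid 2-coloring: color 1: [3, 5, 6, 7, 10]; color 2: [0, 1, 2, 4, 8, 9].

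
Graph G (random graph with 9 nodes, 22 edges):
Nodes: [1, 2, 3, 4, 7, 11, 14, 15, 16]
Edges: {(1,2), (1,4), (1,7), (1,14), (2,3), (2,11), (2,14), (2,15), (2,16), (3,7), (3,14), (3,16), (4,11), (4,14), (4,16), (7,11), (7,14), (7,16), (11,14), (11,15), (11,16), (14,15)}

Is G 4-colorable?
Yes, G is 4-colorable

A valid 4-coloring: color 1: [14, 16]; color 2: [1, 3, 11]; color 3: [2, 4, 7]; color 4: [15].
(χ(G) = 4 ≤ 4.)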